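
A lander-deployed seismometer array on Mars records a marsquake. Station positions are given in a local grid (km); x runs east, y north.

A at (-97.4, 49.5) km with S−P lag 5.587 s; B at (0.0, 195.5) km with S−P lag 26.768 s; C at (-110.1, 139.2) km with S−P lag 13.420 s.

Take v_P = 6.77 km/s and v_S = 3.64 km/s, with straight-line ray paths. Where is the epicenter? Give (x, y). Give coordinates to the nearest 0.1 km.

(-139.8, 37.8)

Distance from S−P lag: d = Δt · v_P v_S / (v_P − v_S) = Δt · (6.77·3.64)/(6.77−3.64) ≈ 7.8731·Δt.
So d_A = 43.99, d_B = 210.75, d_C = 105.66 km.
Circle about each station: (x + 97.4)² + (y − 49.5)² = 43.99²; x² + (y − 195.5)² = 210.75²; (x + 110.1)² + (y − 139.2)² = 105.66².
Subtracting pairs of circle equations eliminates x²+y² and gives linear equations (the radical axes):
194.8 x + 292.0 y = -16197.20
-25.4 x + 179.4 y = 10332.72
Solving the 2×2 system: x ≈ -139.8, y ≈ 37.8 km.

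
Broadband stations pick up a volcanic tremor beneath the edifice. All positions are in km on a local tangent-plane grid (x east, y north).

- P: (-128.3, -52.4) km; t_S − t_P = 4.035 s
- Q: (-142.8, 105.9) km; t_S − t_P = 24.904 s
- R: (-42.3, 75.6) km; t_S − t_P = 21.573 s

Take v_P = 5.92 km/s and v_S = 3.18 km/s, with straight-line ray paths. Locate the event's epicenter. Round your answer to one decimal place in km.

x ≈ -101.7 km, y ≈ -60.2 km

Distance from S−P lag: d = Δt · v_P v_S / (v_P − v_S) = Δt · (5.92·3.18)/(5.92−3.18) ≈ 6.8707·Δt.
So d_P = 27.72, d_Q = 171.11, d_R = 148.22 km.
Circle about each station: (x + 128.3)² + (y + 52.4)² = 27.72²; (x + 142.8)² + (y − 105.9)² = 171.11²; (x + 42.3)² + (y − 75.6)² = 148.22².
Subtracting pairs of circle equations eliminates x²+y² and gives linear equations (the radical axes):
-29.0 x + 316.6 y = -16110.23
172.0 x + 256.0 y = -32902.77
Solving the 2×2 system: x ≈ -101.7, y ≈ -60.2 km.
Check against P (with the unrounded x, y): √((x + 128.3)²+(y + 52.4)²) = 27.73 ≈ 27.72 km. ✓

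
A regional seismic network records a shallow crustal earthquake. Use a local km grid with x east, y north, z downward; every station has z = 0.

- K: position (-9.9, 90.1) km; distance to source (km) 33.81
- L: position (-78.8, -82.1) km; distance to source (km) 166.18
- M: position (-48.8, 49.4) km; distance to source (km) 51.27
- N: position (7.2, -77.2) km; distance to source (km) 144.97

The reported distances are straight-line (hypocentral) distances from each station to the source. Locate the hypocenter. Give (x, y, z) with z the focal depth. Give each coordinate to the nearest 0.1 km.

x ≈ -5.7 km, y ≈ 65.4 km, depth ≈ 22.7 km

Each station gives a sphere (x−x_i)² + (y−y_i)² + z² = d_i² (stations at z=0).
Subtracting the K sphere from L and M: z² cancels, leaving linear equations in x and y:
-137.8 x − 344.4 y = -21738.85
-77.8 x − 81.4 y = -4879.72
Solving: x ≈ -5.711, y ≈ 65.406 km (keep extra digits for the depth step; rounded: -5.7, 65.4).
Then from the K sphere: z² = 33.81² − (x + 9.9)² − (y − 90.1)² with x = -5.711, y = 65.406, so z ≈ 22.711 ≈ 22.7 km.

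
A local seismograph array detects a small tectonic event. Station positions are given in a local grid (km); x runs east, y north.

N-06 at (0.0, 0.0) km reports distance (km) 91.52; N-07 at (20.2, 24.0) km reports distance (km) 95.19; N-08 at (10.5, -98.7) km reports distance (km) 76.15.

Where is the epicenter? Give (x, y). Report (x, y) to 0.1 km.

73.0 km east, -55.2 km north

Circle about each station: x² + y² = 91.52²; (x − 20.2)² + (y − 24.0)² = 95.19²; (x − 10.5)² + (y + 98.7)² = 76.15².
Subtracting pairs of circle equations eliminates x²+y² and gives linear equations (the radical axes):
40.4 x + 48.0 y = 298.81
21.0 x − 197.4 y = 12429.03
Solving the 2×2 system: x ≈ 73.0, y ≈ -55.2 km.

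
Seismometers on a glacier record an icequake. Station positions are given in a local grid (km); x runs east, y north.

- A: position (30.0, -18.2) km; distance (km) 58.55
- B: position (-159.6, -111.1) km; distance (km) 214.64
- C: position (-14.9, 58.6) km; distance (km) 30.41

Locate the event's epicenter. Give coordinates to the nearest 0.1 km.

Circle about each station: (x − 30.0)² + (y + 18.2)² = 58.55²; (x + 159.6)² + (y + 111.1)² = 214.64²; (x + 14.9)² + (y − 58.6)² = 30.41².
Subtracting the A equation from the B and C equations removes the quadratic terms:
-379.2 x − 185.8 y = -6058.10
-89.8 x + 153.6 y = 4928.06
Solving the 2×2 system: x ≈ 0.2, y ≈ 32.2 km.

0.2 km east, 32.2 km north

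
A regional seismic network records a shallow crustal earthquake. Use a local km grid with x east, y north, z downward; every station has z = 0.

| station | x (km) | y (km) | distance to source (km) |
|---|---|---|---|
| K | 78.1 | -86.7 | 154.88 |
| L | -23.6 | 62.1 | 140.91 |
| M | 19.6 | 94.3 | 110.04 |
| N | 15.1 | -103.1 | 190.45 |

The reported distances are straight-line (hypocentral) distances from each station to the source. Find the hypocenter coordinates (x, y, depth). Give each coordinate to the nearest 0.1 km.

(105.1, 54.8, 56.9)

Each station gives a sphere (x−x_i)² + (y−y_i)² + z² = d_i² (stations at z=0).
Subtracting the K sphere from L and M: z² cancels, leaving linear equations in x and y:
-203.4 x + 297.6 y = -5070.94
-117.0 x + 362.0 y = 7539.16
Solving: x ≈ 105.106, y ≈ 54.797 km (keep extra digits for the depth step; rounded: 105.1, 54.8).
Then from the K sphere: z² = 154.88² − (x − 78.1)² − (y + 86.7)² with x = 105.106, y = 54.797, so z ≈ 56.895 ≈ 56.9 km.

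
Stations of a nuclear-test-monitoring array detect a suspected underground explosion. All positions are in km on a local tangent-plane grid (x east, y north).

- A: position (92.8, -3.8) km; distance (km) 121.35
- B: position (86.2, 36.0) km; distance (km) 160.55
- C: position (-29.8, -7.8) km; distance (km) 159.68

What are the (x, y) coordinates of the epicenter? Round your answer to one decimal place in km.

Circle about each station: (x − 92.8)² + (y + 3.8)² = 121.35²; (x − 86.2)² + (y − 36.0)² = 160.55²; (x + 29.8)² + (y + 7.8)² = 159.68².
Subtracting pairs of circle equations eliminates x²+y² and gives linear equations (the radical axes):
-13.2 x + 79.6 y = -10950.32
-245.2 x − 8.0 y = -18449.28
Solving the 2×2 system: x ≈ 79.3, y ≈ -124.4 km.
Check against A (with the unrounded x, y): √((x − 92.8)²+(y + 3.8)²) = 121.37 ≈ 121.35 km. ✓

(79.3, -124.4)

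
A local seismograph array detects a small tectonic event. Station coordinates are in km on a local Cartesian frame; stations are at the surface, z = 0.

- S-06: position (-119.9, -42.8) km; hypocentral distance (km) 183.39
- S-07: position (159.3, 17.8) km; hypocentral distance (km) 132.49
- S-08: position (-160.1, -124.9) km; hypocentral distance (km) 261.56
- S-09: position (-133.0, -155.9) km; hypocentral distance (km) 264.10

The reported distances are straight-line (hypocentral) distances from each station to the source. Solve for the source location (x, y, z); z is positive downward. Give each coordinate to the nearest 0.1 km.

Each station gives a sphere (x−x_i)² + (y−y_i)² + z² = d_i² (stations at z=0).
Subtracting the S-06 sphere from S-07 and S-08: z² cancels, leaving linear equations in x and y:
558.4 x + 121.2 y = 25563.77
-80.4 x − 164.2 y = -9757.57
Solving: x ≈ 36.792, y ≈ 41.410 km (keep extra digits for the depth step; rounded: 36.8, 41.4).
Then from the S-06 sphere: z² = 183.39² − (x + 119.9)² − (y + 42.8)² with x = 36.792, y = 41.410, so z ≈ 44.589 ≈ 44.6 km.

(36.8, 41.4, 44.6)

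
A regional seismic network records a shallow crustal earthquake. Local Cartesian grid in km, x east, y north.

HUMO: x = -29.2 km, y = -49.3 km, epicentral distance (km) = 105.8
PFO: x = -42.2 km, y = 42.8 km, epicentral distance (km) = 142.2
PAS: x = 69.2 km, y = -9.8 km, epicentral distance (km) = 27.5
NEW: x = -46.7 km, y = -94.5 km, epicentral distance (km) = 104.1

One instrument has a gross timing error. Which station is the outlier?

Solve using three stations at a time. Using HUMO, PFO, PAS (subtract circle equations pairwise → linear system) gives (x, y) ≈ (75.8, -36.5).
Distances from that point to each station vs reported:
  HUMO: calculated 105.8 vs reported 105.8 → residual 0.0 km
  PFO: calculated 142.2 vs reported 142.2 → residual 0.0 km
  PAS: calculated 27.5 vs reported 27.5 → residual 0.0 km
  NEW: calculated 135.6 vs reported 104.1 → residual 31.5 km
HUMO, PFO, PAS are mutually consistent (residuals ≈ 0); NEW is off by 31.5 km.

NEW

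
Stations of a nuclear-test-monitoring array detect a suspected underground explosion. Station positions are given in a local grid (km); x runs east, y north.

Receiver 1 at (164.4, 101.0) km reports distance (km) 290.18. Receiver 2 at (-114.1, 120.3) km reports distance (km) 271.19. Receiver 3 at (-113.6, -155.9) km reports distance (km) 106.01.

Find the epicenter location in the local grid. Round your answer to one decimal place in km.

(-10.7, -130.4)

Circle about each station: (x − 164.4)² + (y − 101.0)² = 290.18²; (x + 114.1)² + (y − 120.3)² = 271.19²; (x + 113.6)² + (y + 155.9)² = 106.01².
Subtracting pairs of circle equations eliminates x²+y² and gives linear equations (the radical axes):
-557.0 x + 38.6 y = 922.96
-556.0 x − 513.8 y = 72947.72
Solving the 2×2 system: x ≈ -10.7, y ≈ -130.4 km.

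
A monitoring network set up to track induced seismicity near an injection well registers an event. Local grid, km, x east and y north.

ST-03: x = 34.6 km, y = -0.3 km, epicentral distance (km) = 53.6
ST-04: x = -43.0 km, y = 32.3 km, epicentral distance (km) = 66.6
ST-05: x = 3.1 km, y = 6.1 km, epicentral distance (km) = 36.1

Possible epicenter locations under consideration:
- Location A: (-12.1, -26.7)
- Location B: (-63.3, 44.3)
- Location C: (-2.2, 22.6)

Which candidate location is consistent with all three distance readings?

Location A

For each candidate, compare |candidate − station| to the reported distance:
Location A: residuals ST-03 0.0, ST-04 0.0, ST-05 0.1 → max 0.1 km
Location B: residuals ST-03 54.0, ST-04 43.0, ST-05 40.5 → max 54.0 km
Location C: residuals ST-03 10.3, ST-04 24.7, ST-05 18.8 → max 24.7 km
Only Location A has all residuals ≈ 0.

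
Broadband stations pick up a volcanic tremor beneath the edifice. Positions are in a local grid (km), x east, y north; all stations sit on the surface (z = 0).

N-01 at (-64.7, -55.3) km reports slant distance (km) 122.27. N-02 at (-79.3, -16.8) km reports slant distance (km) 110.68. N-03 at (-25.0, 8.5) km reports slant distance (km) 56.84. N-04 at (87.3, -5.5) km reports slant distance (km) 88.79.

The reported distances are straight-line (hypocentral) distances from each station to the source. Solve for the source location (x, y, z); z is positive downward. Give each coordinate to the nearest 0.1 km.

Each station gives a sphere (x−x_i)² + (y−y_i)² + z² = d_i² (stations at z=0).
Subtracting the N-01 sphere from N-02 and N-03: z² cancels, leaving linear equations in x and y:
-29.2 x + 77.0 y = 2026.44
79.4 x + 127.6 y = 5172.24
Solving: x ≈ 14.196, y ≈ 31.701 km (keep extra digits for the depth step; rounded: 14.2, 31.7).
Then from the N-01 sphere: z² = 122.27² − (x + 64.7)² − (y + 55.3)² with x = 14.196, y = 31.701, so z ≈ 34.003 ≈ 34.0 km.

(14.2, 31.7, 34.0)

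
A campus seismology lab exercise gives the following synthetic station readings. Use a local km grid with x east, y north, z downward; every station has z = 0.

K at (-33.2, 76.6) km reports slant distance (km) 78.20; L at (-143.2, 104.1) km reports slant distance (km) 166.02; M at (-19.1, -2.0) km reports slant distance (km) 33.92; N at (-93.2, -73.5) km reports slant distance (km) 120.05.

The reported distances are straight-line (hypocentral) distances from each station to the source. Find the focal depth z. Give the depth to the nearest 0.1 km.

Each station gives a sphere (x−x_i)² + (y−y_i)² + z² = d_i² (stations at z=0).
Subtracting the K sphere from L and M: z² cancels, leaving linear equations in x and y:
-220.0 x + 55.0 y = 2925.85
28.2 x − 157.2 y = -1636.32
Solving: x ≈ -11.199, y ≈ 8.400 km (keep extra digits for the depth step; rounded: -11.2, 8.4).
Then from the K sphere: z² = 78.20² − (x + 33.2)² − (y − 76.6)² with x = -11.199, y = 8.400, so z ≈ 31.304 ≈ 31.3 km.

z ≈ 31.3 km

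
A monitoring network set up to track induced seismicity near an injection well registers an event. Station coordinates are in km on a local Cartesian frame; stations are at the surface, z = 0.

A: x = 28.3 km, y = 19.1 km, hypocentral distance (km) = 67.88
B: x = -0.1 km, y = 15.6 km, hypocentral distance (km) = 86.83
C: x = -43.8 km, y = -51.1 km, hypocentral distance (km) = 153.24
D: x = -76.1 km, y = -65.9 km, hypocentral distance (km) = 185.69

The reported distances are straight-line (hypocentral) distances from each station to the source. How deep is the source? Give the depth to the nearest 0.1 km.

Each station gives a sphere (x−x_i)² + (y−y_i)² + z² = d_i² (stations at z=0).
Subtracting the A sphere from B and C: z² cancels, leaving linear equations in x and y:
-56.8 x − 7.0 y = -3854.08
-144.2 x − 140.4 y = -15510.85
Solving: x ≈ 62.099, y ≈ 46.697 km (keep extra digits for the depth step; rounded: 62.1, 46.7).
Then from the A sphere: z² = 67.88² − (x − 28.3)² − (y − 19.1)² with x = 62.099, y = 46.697, so z ≈ 51.997 ≈ 52.0 km.

52.0 km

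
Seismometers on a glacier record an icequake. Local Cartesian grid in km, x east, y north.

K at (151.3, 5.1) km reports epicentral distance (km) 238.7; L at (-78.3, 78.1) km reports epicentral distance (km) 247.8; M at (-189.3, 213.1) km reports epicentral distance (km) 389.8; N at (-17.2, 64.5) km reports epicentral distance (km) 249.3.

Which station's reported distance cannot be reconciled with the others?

Solve using three stations at a time. Using L, M, N (subtract circle equations pairwise → linear system) gives (x, y) ≈ (-107.1, -167.7).
Distances from that point to each station vs reported:
  K: calculated 310.8 vs reported 238.7 → residual 72.1 km
  L: calculated 247.5 vs reported 247.8 → residual 0.3 km
  M: calculated 389.6 vs reported 389.8 → residual 0.2 km
  N: calculated 249.0 vs reported 249.3 → residual 0.3 km
L, M, N are mutually consistent (residuals ≈ 0); K is off by 72.1 km.

K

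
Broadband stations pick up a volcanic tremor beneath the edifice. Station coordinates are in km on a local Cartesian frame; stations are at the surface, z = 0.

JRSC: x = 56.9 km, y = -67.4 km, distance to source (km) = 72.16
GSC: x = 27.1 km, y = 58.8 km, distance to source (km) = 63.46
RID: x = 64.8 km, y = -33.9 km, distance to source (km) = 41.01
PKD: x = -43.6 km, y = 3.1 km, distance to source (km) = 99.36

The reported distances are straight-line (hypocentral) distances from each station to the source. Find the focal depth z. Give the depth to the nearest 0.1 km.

13.8 km

Each station gives a sphere (x−x_i)² + (y−y_i)² + z² = d_i² (stations at z=0).
Subtracting the JRSC sphere from GSC and RID: z² cancels, leaving linear equations in x and y:
-59.6 x + 252.4 y = -2408.63
15.8 x + 67.0 y = 1093.13
Solving: x ≈ 54.790, y ≈ 3.395 km (keep extra digits for the depth step; rounded: 54.8, 3.4).
Then from the JRSC sphere: z² = 72.16² − (x − 56.9)² − (y + 67.4)² with x = 54.790, y = 3.395, so z ≈ 13.809 ≈ 13.8 km.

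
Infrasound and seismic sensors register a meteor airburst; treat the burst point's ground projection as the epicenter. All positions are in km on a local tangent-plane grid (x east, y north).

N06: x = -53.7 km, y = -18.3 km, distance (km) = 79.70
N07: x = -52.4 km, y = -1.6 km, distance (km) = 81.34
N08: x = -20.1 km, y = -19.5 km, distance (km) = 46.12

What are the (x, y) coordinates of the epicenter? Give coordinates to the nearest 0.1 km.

Circle about each station: (x + 53.7)² + (y + 18.3)² = 79.70²; (x + 52.4)² + (y + 1.6)² = 81.34²; (x + 20.1)² + (y + 19.5)² = 46.12².
Subtracting pairs of circle equations eliminates x²+y² and gives linear equations (the radical axes):
2.6 x + 33.4 y = -734.37
67.2 x − 2.4 y = 1790.72
Solving the 2×2 system: x ≈ 25.8, y ≈ -24.0 km.

25.8 km east, -24.0 km north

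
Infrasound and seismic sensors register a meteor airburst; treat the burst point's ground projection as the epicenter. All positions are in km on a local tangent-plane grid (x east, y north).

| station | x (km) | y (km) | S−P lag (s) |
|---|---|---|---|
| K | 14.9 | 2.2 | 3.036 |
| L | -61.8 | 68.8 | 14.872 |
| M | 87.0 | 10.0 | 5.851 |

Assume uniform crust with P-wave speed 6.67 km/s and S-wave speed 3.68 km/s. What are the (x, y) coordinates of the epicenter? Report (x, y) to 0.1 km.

39.8 km east, 1.1 km north

Distance from S−P lag: d = Δt · v_P v_S / (v_P − v_S) = Δt · (6.67·3.68)/(6.67−3.68) ≈ 8.2092·Δt.
So d_K = 24.92, d_L = 122.09, d_M = 48.03 km.
Circle about each station: (x − 14.9)² + (y − 2.2)² = 24.92²; (x + 61.8)² + (y − 68.8)² = 122.09²; (x − 87.0)² + (y − 10.0)² = 48.03².
Subtracting pairs of circle equations eliminates x²+y² and gives linear equations (the radical axes):
-153.4 x + 133.2 y = -5959.13
144.2 x + 15.6 y = 5756.28
Solving the 2×2 system: x ≈ 39.8, y ≈ 1.1 km.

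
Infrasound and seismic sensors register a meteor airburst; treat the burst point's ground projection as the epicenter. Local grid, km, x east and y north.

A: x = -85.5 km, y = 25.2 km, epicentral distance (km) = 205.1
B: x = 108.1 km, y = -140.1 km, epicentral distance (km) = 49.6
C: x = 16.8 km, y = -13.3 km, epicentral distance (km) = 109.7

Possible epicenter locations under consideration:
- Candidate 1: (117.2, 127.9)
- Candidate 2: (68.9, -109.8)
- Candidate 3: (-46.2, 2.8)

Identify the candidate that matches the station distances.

Candidate 2

For each candidate, compare |candidate − station| to the reported distance:
Candidate 1: residuals A 22.1, B 218.6, C 63.6 → max 218.6 km
Candidate 2: residuals A 0.0, B 0.1, C 0.0 → max 0.1 km
Candidate 3: residuals A 159.9, B 160.7, C 44.7 → max 160.7 km
Only Candidate 2 has all residuals ≈ 0.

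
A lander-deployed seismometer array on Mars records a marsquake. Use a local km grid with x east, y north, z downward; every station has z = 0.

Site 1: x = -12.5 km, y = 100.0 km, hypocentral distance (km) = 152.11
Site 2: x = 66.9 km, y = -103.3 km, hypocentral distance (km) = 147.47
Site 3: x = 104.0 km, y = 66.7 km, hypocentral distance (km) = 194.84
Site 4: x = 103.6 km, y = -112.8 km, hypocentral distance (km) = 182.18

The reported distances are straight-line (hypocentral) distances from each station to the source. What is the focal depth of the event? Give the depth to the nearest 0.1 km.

Each station gives a sphere (x−x_i)² + (y−y_i)² + z² = d_i² (stations at z=0).
Subtracting the Site 1 sphere from Site 2 and Site 3: z² cancels, leaving linear equations in x and y:
158.8 x − 406.6 y = 6380.30
233.0 x − 66.6 y = -9716.53
Solving: x ≈ -51.991, y ≈ -35.997 km (keep extra digits for the depth step; rounded: -52.0, -36.0).
Then from the Site 1 sphere: z² = 152.11² − (x + 12.5)² − (y − 100.0)² with x = -51.991, y = -35.997, so z ≈ 55.522 ≈ 55.5 km.

z ≈ 55.5 km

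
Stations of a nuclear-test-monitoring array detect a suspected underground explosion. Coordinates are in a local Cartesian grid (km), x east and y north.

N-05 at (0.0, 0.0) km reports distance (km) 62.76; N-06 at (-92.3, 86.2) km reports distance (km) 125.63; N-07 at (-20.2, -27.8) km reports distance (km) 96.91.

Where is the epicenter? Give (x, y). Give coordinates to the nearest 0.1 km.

(29.5, 55.4)

Circle about each station: x² + y² = 62.76²; (x + 92.3)² + (y − 86.2)² = 125.63²; (x + 20.2)² + (y + 27.8)² = 96.91².
Subtracting the N-05 equation from the N-06 and N-07 equations removes the quadratic terms:
-184.6 x + 172.4 y = 4105.65
-40.4 x − 55.6 y = -4271.85
Solving the 2×2 system: x ≈ 29.5, y ≈ 55.4 km.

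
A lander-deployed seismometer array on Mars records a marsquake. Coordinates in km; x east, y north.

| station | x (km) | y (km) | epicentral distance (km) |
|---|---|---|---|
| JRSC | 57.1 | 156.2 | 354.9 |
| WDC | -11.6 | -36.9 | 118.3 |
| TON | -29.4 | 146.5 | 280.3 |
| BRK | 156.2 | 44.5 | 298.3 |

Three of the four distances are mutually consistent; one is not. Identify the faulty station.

JRSC

Solve using three stations at a time. Using WDC, TON, BRK (subtract circle equations pairwise → linear system) gives (x, y) ≈ (-87.3, -127.7).
Distances from that point to each station vs reported:
  JRSC: calculated 318.6 vs reported 354.9 → residual 36.3 km
  WDC: calculated 118.3 vs reported 118.3 → residual 0.0 km
  TON: calculated 280.3 vs reported 280.3 → residual 0.0 km
  BRK: calculated 298.3 vs reported 298.3 → residual 0.0 km
WDC, TON, BRK are mutually consistent (residuals ≈ 0); JRSC is off by 36.3 km.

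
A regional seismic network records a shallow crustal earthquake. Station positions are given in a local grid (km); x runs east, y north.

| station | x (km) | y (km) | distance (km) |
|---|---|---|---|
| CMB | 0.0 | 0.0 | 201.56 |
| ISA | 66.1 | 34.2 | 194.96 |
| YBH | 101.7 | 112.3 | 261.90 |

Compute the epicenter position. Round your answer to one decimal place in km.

137.8 km east, -147.1 km north

Circle about each station: x² + y² = 201.56²; (x − 66.1)² + (y − 34.2)² = 194.96²; (x − 101.7)² + (y − 112.3)² = 261.90².
Subtracting pairs of circle equations eliminates x²+y² and gives linear equations (the radical axes):
132.2 x + 68.4 y = 8155.88
203.4 x + 224.6 y = -5011.00
Solving the 2×2 system: x ≈ 137.8, y ≈ -147.1 km.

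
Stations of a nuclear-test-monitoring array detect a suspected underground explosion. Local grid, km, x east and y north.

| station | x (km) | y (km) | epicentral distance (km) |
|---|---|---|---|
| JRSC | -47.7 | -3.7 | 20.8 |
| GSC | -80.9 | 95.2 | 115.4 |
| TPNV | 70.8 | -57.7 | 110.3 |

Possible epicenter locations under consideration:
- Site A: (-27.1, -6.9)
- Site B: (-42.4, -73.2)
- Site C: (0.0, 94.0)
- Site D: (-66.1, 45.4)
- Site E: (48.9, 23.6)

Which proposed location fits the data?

Site A

For each candidate, compare |candidate − station| to the reported distance:
Site A: residuals JRSC 0.0, GSC 0.0, TPNV 0.0 → max 0.0 km
Site B: residuals JRSC 48.9, GSC 57.3, TPNV 4.0 → max 57.3 km
Site C: residuals JRSC 87.9, GSC 34.5, TPNV 57.1 → max 87.9 km
Site D: residuals JRSC 31.6, GSC 63.4, TPNV 61.1 → max 63.4 km
Site E: residuals JRSC 79.6, GSC 32.8, TPNV 26.1 → max 79.6 km
Only Site A has all residuals ≈ 0.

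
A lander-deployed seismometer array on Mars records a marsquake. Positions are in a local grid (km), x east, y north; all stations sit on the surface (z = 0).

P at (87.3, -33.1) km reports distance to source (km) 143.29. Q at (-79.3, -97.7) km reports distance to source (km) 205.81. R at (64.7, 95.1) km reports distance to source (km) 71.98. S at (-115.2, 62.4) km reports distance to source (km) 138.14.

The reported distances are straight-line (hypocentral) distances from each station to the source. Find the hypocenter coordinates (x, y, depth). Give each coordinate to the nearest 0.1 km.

x ≈ 13.2 km, y ≈ 79.8 km, depth ≈ 47.9 km

Each station gives a sphere (x−x_i)² + (y−y_i)² + z² = d_i² (stations at z=0).
Subtracting the P sphere from Q and R: z² cancels, leaving linear equations in x and y:
-333.2 x − 129.2 y = -14708.85
-45.2 x + 256.4 y = 19864.10
Solving: x ≈ 13.201, y ≈ 79.800 km (keep extra digits for the depth step; rounded: 13.2, 79.8).
Then from the P sphere: z² = 143.29² − (x − 87.3)² − (y + 33.1)² with x = 13.201, y = 79.800, so z ≈ 47.906 ≈ 47.9 km.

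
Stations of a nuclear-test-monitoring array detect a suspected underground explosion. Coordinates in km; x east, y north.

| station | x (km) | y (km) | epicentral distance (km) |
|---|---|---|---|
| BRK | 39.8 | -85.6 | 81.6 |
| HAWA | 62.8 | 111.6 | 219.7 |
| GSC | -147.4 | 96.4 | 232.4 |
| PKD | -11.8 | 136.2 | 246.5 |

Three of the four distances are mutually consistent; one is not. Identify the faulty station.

HAWA

Solve using three stations at a time. Using BRK, GSC, PKD (subtract circle equations pairwise → linear system) gives (x, y) ≈ (-38.4, -108.9).
Distances from that point to each station vs reported:
  BRK: calculated 81.6 vs reported 81.6 → residual 0.0 km
  HAWA: calculated 242.6 vs reported 219.7 → residual 22.9 km
  GSC: calculated 232.4 vs reported 232.4 → residual 0.0 km
  PKD: calculated 246.5 vs reported 246.5 → residual 0.0 km
BRK, GSC, PKD are mutually consistent (residuals ≈ 0); HAWA is off by 22.9 km.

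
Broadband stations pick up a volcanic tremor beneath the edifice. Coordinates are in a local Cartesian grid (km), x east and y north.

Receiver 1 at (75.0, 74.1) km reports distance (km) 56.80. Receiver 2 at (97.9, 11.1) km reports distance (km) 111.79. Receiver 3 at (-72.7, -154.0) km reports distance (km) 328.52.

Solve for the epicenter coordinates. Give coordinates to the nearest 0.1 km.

(104.4, 122.7)

Circle about each station: (x − 75.0)² + (y − 74.1)² = 56.80²; (x − 97.9)² + (y − 11.1)² = 111.79²; (x + 72.7)² + (y + 154.0)² = 328.52².
Subtracting the Receiver 1 equation from the Receiver 2 and Receiver 3 equations removes the quadratic terms:
45.8 x − 126.0 y = -10678.95
-295.4 x − 456.2 y = -86813.67
Solving the 2×2 system: x ≈ 104.4, y ≈ 122.7 km.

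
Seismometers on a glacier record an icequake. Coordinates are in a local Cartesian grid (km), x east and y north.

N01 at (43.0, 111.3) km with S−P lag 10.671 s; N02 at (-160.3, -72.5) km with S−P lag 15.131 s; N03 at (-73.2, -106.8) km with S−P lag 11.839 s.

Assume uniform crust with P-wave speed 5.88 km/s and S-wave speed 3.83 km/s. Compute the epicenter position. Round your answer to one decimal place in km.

Distance from S−P lag: d = Δt · v_P v_S / (v_P − v_S) = Δt · (5.88·3.83)/(5.88−3.83) ≈ 10.9856·Δt.
So d_N01 = 117.23, d_N02 = 166.22, d_N03 = 130.06 km.
Circle about each station: (x − 43.0)² + (y − 111.3)² = 117.23²; (x + 160.3)² + (y + 72.5)² = 166.22²; (x + 73.2)² + (y + 106.8)² = 130.06².
Subtracting pairs of circle equations eliminates x²+y² and gives linear equations (the radical axes):
-406.6 x − 367.6 y = 2829.43
-232.4 x − 436.2 y = -644.94
Solving the 2×2 system: x ≈ -16.0, y ≈ 10.0 km.

-16.0 km east, 10.0 km north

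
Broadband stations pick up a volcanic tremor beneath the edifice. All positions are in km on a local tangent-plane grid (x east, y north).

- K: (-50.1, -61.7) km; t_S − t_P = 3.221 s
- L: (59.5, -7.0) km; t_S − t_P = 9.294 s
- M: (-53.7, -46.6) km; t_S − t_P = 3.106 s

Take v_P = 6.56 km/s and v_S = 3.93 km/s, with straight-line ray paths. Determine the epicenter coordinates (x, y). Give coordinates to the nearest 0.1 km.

Distance from S−P lag: d = Δt · v_P v_S / (v_P − v_S) = Δt · (6.56·3.93)/(6.56−3.93) ≈ 9.8026·Δt.
So d_K = 31.57, d_L = 91.11, d_M = 30.45 km.
Circle about each station: (x + 50.1)² + (y + 61.7)² = 31.57²; (x − 59.5)² + (y + 7.0)² = 91.11²; (x + 53.7)² + (y + 46.6)² = 30.45².
Subtracting pairs of circle equations eliminates x²+y² and gives linear equations (the radical axes):
219.2 x + 109.4 y = -10032.02
-7.2 x + 30.2 y = -1192.19
Solving the 2×2 system: x ≈ -23.3, y ≈ -45.0 km.
Check against K (with the unrounded x, y): √((x + 50.1)²+(y + 61.7)²) = 31.57 ≈ 31.57 km. ✓

(-23.3, -45.0)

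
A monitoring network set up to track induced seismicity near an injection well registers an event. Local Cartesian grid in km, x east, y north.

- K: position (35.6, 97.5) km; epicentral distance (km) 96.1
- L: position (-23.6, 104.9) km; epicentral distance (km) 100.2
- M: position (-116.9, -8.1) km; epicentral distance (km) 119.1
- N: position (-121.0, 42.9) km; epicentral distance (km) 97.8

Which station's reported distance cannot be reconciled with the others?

N

Solve using three stations at a time. Using K, L, M (subtract circle equations pairwise → linear system) gives (x, y) ≈ (1.1, 7.8).
Distances from that point to each station vs reported:
  K: calculated 96.1 vs reported 96.1 → residual 0.0 km
  L: calculated 100.2 vs reported 100.2 → residual 0.0 km
  M: calculated 119.1 vs reported 119.1 → residual 0.0 km
  N: calculated 127.1 vs reported 97.8 → residual 29.3 km
K, L, M are mutually consistent (residuals ≈ 0); N is off by 29.3 km.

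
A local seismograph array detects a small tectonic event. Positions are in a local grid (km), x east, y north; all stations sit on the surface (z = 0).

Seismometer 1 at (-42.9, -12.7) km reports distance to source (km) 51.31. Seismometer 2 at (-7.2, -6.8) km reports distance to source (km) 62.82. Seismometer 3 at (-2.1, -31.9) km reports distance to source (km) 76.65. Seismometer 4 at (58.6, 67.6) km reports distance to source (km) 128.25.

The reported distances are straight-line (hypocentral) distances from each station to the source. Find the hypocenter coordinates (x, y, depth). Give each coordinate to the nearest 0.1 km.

x ≈ -46.8 km, y ≈ 10.5 km, depth ≈ 45.6 km

Each station gives a sphere (x−x_i)² + (y−y_i)² + z² = d_i² (stations at z=0).
Subtracting the Seismometer 1 sphere from Seismometer 2 and Seismometer 3: z² cancels, leaving linear equations in x and y:
71.4 x + 11.8 y = -3217.26
81.6 x − 38.4 y = -4222.19
Solving: x ≈ -46.797, y ≈ 10.510 km (keep extra digits for the depth step; rounded: -46.8, 10.5).
Then from the Seismometer 1 sphere: z² = 51.31² − (x + 42.9)² − (y + 12.7)² with x = -46.797, y = 10.510, so z ≈ 45.594 ≈ 45.6 km.
Check against Seismometer 4 (with the unrounded solution): distance 128.24 ≈ 128.25 km. ✓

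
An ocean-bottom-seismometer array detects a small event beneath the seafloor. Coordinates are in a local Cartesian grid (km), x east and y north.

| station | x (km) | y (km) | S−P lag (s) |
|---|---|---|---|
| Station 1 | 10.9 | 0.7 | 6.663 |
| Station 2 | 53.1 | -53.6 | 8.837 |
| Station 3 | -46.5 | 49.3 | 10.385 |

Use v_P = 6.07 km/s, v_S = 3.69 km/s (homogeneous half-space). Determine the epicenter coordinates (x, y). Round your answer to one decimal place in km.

Distance from S−P lag: d = Δt · v_P v_S / (v_P − v_S) = Δt · (6.07·3.69)/(6.07−3.69) ≈ 9.4111·Δt.
So d_Station 1 = 62.71, d_Station 2 = 83.17, d_Station 3 = 97.73 km.
Circle about each station: (x − 10.9)² + (y − 0.7)² = 62.71²; (x − 53.1)² + (y + 53.6)² = 83.17²; (x + 46.5)² + (y − 49.3)² = 97.73².
Subtracting the Station 1 equation from the Station 2 and Station 3 equations removes the quadratic terms:
84.4 x − 108.6 y = 2588.57
-114.8 x + 97.2 y = -1145.17
Solving the 2×2 system: x ≈ -29.8, y ≈ -47.0 km.

x ≈ -29.8 km, y ≈ -47.0 km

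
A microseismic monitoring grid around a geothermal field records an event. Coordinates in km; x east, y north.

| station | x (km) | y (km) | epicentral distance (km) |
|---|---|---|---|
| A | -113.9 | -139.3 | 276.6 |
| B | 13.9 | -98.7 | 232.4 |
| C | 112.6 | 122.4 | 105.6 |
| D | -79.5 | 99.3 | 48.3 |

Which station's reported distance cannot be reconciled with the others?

Solve using three stations at a time. Using A, B, D (subtract circle equations pairwise → linear system) gives (x, y) ≈ (-40.2, 127.3).
Distances from that point to each station vs reported:
  A: calculated 276.6 vs reported 276.6 → residual 0.0 km
  B: calculated 232.4 vs reported 232.4 → residual 0.0 km
  C: calculated 152.9 vs reported 105.6 → residual 47.3 km
  D: calculated 48.2 vs reported 48.3 → residual 0.1 km
A, B, D are mutually consistent (residuals ≈ 0); C is off by 47.3 km.

C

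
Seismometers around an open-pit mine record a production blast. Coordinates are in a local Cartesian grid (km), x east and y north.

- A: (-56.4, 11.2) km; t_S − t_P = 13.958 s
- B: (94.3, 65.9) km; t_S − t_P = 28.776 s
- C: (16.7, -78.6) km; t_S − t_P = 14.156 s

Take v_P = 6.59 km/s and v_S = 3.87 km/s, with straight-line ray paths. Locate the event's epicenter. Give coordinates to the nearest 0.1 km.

x ≈ -113.0 km, y ≈ -106.8 km

Distance from S−P lag: d = Δt · v_P v_S / (v_P − v_S) = Δt · (6.59·3.87)/(6.59−3.87) ≈ 9.3762·Δt.
So d_A = 130.87, d_B = 269.81, d_C = 132.73 km.
Circle about each station: (x + 56.4)² + (y − 11.2)² = 130.87²; (x − 94.3)² + (y − 65.9)² = 269.81²; (x − 16.7)² + (y + 78.6)² = 132.73².
Subtracting pairs of circle equations eliminates x²+y² and gives linear equations (the radical axes):
301.4 x + 109.4 y = -45741.58
146.2 x − 179.6 y = 2660.15
Solving the 2×2 system: x ≈ -113.0, y ≈ -106.8 km.
Check against A (with the unrounded x, y): √((x + 56.4)²+(y − 11.2)²) = 130.87 ≈ 130.87 km. ✓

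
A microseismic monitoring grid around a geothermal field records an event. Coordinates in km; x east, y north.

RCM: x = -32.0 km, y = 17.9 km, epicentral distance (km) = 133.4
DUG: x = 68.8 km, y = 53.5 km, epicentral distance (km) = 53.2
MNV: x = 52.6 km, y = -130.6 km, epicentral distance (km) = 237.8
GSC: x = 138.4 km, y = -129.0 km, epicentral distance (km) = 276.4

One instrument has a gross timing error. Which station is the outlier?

Solve using three stations at a time. Using RCM, DUG, MNV (subtract circle equations pairwise → linear system) gives (x, y) ≈ (67.5, 106.7).
Distances from that point to each station vs reported:
  RCM: calculated 133.4 vs reported 133.4 → residual 0.0 km
  DUG: calculated 53.3 vs reported 53.2 → residual 0.1 km
  MNV: calculated 237.8 vs reported 237.8 → residual 0.0 km
  GSC: calculated 246.2 vs reported 276.4 → residual 30.2 km
RCM, DUG, MNV are mutually consistent (residuals ≈ 0); GSC is off by 30.2 km.

GSC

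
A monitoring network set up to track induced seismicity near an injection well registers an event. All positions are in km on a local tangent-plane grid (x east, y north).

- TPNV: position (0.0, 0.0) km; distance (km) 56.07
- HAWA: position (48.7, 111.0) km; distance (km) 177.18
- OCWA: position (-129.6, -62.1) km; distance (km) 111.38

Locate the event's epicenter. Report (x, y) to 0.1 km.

Circle about each station: x² + y² = 56.07²; (x − 48.7)² + (y − 111.0)² = 177.18²; (x + 129.6)² + (y + 62.1)² = 111.38².
Subtracting pairs of circle equations eliminates x²+y² and gives linear equations (the radical axes):
97.4 x + 222.0 y = -13556.22
-259.2 x − 124.2 y = 11390.91
Solving the 2×2 system: x ≈ -18.6, y ≈ -52.9 km.

(-18.6, -52.9)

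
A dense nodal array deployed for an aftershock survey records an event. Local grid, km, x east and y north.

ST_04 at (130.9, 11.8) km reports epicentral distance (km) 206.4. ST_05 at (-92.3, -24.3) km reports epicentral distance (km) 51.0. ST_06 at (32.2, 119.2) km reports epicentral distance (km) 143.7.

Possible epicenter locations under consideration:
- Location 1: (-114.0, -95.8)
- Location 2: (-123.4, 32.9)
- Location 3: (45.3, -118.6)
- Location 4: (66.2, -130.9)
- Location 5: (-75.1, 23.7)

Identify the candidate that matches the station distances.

Location 5

For each candidate, compare |candidate − station| to the reported distance:
Location 1: residuals ST_04 61.1, ST_05 23.7, ST_06 116.3 → max 116.3 km
Location 2: residuals ST_04 48.8, ST_05 14.1, ST_06 34.2 → max 48.8 km
Location 3: residuals ST_04 50.4, ST_05 115.8, ST_06 94.5 → max 115.8 km
Location 4: residuals ST_04 49.7, ST_05 140.0, ST_06 108.7 → max 140.0 km
Location 5: residuals ST_04 0.1, ST_05 0.0, ST_06 0.1 → max 0.1 km
Only Location 5 has all residuals ≈ 0.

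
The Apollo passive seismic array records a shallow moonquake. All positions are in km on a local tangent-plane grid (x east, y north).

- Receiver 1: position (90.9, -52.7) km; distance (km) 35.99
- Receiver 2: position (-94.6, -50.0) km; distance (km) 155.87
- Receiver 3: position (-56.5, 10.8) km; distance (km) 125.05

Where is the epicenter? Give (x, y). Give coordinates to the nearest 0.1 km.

60.4 km east, -33.6 km north

Circle about each station: (x − 90.9)² + (y + 52.7)² = 35.99²; (x + 94.6)² + (y + 50.0)² = 155.87²; (x + 56.5)² + (y − 10.8)² = 125.05².
Subtracting pairs of circle equations eliminates x²+y² and gives linear equations (the radical axes):
-371.0 x + 5.4 y = -22591.12
-294.8 x + 127.0 y = -22073.43
Solving the 2×2 system: x ≈ 60.4, y ≈ -33.6 km.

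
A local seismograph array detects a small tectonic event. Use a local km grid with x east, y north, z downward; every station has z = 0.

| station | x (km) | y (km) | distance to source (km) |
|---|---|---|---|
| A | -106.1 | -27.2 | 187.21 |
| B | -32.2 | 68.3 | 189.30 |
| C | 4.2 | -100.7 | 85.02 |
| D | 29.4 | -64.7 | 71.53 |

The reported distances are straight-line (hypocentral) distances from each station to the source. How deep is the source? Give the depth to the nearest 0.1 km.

Each station gives a sphere (x−x_i)² + (y−y_i)² + z² = d_i² (stations at z=0).
Subtracting the A sphere from B and C: z² cancels, leaving linear equations in x and y:
147.8 x + 191.0 y = -7082.23
220.6 x − 147.0 y = 25980.26
Solving: x ≈ 61.401, y ≈ -84.593 km (keep extra digits for the depth step; rounded: 61.4, -84.6).
Then from the A sphere: z² = 187.21² − (x + 106.1)² − (y + 27.2)² with x = 61.401, y = -84.593, so z ≈ 60.803 ≈ 60.8 km.
Check against D (with the unrounded solution): distance 71.53 ≈ 71.53 km. ✓

z ≈ 60.8 km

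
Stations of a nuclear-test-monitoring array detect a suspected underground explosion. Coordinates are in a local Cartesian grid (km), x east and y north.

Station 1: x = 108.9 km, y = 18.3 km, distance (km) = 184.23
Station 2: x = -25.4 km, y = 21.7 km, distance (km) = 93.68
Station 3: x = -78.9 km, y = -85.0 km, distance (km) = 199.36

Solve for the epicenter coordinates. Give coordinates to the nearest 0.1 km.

-49.6 km east, 112.2 km north

Circle about each station: (x − 108.9)² + (y − 18.3)² = 184.23²; (x + 25.4)² + (y − 21.7)² = 93.68²; (x + 78.9)² + (y + 85.0)² = 199.36².
Subtracting pairs of circle equations eliminates x²+y² and gives linear equations (the radical axes):
-268.6 x + 6.8 y = 14086.70
-375.6 x − 206.6 y = -4547.61
Solving the 2×2 system: x ≈ -49.6, y ≈ 112.2 km.
Check against Station 1 (with the unrounded x, y): √((x − 108.9)²+(y − 18.3)²) = 184.23 ≈ 184.23 km. ✓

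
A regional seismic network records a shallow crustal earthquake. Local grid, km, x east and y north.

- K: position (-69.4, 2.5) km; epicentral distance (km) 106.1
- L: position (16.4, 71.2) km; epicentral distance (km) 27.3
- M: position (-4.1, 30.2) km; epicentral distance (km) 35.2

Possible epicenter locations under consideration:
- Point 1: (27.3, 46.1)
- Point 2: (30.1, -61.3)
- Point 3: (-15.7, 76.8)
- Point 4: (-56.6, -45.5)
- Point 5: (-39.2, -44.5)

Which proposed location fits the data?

Point 1

For each candidate, compare |candidate − station| to the reported distance:
Point 1: residuals K 0.0, L 0.1, M 0.0 → max 0.1 km
Point 2: residuals K 12.1, L 105.9, M 62.5 → max 105.9 km
Point 3: residuals K 14.4, L 5.3, M 12.8 → max 14.4 km
Point 4: residuals K 56.4, L 110.4, M 56.9 → max 110.4 km
Point 5: residuals K 50.2, L 101.1, M 47.3 → max 101.1 km
Only Point 1 has all residuals ≈ 0.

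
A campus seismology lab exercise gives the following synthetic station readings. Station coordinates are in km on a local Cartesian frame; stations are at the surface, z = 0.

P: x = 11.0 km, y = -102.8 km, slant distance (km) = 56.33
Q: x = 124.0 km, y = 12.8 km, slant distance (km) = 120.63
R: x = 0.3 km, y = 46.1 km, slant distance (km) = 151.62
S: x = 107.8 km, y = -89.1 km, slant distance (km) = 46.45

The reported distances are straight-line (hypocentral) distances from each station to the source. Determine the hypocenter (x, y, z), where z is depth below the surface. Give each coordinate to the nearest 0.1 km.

Each station gives a sphere (x−x_i)² + (y−y_i)² + z² = d_i² (stations at z=0).
Subtracting the P sphere from Q and R: z² cancels, leaving linear equations in x and y:
226.0 x + 231.2 y = -6527.53
-21.4 x + 297.8 y = -28379.10
Solving: x ≈ 63.908, y ≈ -90.703 km (keep extra digits for the depth step; rounded: 63.9, -90.7).
Then from the P sphere: z² = 56.33² − (x − 11.0)² − (y + 102.8)² with x = 63.908, y = -90.703, so z ≈ 15.082 ≈ 15.1 km.

(63.9, -90.7, 15.1)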